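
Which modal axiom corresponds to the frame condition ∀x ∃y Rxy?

The condition is seriality. The D schema □p → ◇p defines it.
Suppose □p→◇p is valid. At any x set V(p)=W. Then □p at x, so ◇p at x, so x has a successor.

□p → ◇p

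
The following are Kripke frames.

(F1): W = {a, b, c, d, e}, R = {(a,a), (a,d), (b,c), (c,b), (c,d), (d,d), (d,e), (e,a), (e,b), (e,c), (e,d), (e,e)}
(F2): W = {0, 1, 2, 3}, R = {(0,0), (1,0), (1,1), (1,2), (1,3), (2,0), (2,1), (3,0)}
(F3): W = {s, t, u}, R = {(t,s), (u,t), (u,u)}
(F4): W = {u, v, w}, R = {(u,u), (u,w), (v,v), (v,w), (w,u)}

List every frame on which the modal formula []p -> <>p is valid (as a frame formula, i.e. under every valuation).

(F1), (F2), (F4)

Frame correspondent (Sahlqvist): forall x exists y Rxy — i.e. seriality.
(F1): satisfies the condition.
(F2): satisfies the condition.
(F3): fails — world s has no successor.
(F4): satisfies the condition.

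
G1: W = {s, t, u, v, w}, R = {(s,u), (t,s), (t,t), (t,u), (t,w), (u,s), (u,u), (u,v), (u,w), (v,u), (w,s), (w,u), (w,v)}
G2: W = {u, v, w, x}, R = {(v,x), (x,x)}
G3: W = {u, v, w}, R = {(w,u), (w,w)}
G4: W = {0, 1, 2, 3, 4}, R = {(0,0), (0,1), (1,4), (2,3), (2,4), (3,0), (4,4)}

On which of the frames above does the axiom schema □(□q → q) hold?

G2

The schema corresponds to shift-reflexivity: ∀x ∀y (Rxy → Ryy).
G1: fails — Ruv but not Rvv.
G2: satisfies the condition.
G3: fails — Rwu but not Ruu.
G4: fails — R01 but not R11.
Valid on: G2.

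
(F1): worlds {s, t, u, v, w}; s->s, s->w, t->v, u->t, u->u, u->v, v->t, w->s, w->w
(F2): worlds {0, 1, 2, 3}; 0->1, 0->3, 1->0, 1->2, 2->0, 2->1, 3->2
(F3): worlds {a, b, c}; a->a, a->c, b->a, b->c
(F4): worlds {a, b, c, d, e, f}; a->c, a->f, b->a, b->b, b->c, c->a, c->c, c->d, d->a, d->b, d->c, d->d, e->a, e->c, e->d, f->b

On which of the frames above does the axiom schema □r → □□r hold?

(F3)

The schema corresponds to transitivity: ∀x ∀y ∀z (Rxy ∧ Ryz → Rxz).
(F1): fails — Rtv and Rvt but not Rtt.
(F2): fails — R10 and R01 but not R11.
(F3): satisfies the condition.
(F4): fails — Rbc and Rcd but not Rbd.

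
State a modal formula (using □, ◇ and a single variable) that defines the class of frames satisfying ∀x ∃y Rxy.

□p → ◇p

This is seriality; the standard corresponding axiom is D: □p → ◇p.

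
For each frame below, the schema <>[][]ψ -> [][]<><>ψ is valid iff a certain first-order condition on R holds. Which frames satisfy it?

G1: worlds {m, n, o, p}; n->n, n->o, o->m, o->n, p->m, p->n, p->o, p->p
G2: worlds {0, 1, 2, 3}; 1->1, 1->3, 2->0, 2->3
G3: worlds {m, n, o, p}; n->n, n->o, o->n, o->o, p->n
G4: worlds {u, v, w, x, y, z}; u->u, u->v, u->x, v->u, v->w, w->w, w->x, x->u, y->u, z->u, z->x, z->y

This is the axiom for a generalized confluence (Geach) condition; its first-order frame correspondent is forall x forall y forall z ((xRy & x R^2 z) -> exists w (y R^2 w & z R^2 w)).
G1: fails — nRn, nR²m but no w with nR²w and mR²w.
G2: fails — 1R1, 1R²3 but no w with 1R²w and 3R²w.
G3: ✓.
G4: ✓.
Valid on: G3, G4.

G3, G4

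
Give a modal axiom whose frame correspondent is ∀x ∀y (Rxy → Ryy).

This is shift-reflexivity; the standard corresponding axiom is T□: □(□q → q).

□(□q → q)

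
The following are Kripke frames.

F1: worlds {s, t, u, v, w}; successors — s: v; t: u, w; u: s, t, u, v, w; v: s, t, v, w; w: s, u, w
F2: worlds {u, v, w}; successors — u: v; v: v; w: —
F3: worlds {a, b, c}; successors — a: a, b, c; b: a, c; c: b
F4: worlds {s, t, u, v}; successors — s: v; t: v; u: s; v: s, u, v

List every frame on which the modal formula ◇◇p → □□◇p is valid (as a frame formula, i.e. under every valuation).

This is the axiom for a generalized confluence (Geach) condition; its first-order frame correspondent is ∀x ∀y ∀z ((xR²y ∧ xR²z) → ∃w (y = w ∧ zRw)).
F1: fails — sR²s, sR²s but no w* with s=w* and sRw*.
F2: ✓.
F3: fails — aR²a, aR²c but no w with a=w and cRw.
F4: fails — sR²s, sR²s but no w with s=w and sRw.
Valid on: F2.

F2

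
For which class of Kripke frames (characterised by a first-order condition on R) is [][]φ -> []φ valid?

Density

Suppose □□φ→□φ is valid. Take Rxy and set V(φ)={w : xR²w}. Then □□φ at x, so □φ at x, so φ at y, i.e. ∃z(Rxz∧Rzy).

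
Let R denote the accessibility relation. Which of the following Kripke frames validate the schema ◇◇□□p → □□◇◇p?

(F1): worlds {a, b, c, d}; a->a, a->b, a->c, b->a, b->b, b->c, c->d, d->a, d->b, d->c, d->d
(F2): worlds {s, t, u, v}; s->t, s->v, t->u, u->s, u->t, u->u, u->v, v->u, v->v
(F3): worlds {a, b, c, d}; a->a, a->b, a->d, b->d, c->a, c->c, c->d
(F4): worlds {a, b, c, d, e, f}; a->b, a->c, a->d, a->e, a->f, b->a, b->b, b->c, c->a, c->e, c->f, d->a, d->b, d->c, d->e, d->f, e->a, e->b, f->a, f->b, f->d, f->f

Frame correspondent (Sahlqvist): ∀x ∀y ∀z ((xR²y ∧ xR²z) → ∃w (yR²w ∧ zR²w)) — i.e. a generalized confluence (Geach) condition.
(F1): holds.
(F2): holds.
(F3): fails — aR²a, aR²b but no w with aR²w and bR²w.
(F4): holds.
Valid on: (F1), (F2), (F4).

(F1), (F2), (F4)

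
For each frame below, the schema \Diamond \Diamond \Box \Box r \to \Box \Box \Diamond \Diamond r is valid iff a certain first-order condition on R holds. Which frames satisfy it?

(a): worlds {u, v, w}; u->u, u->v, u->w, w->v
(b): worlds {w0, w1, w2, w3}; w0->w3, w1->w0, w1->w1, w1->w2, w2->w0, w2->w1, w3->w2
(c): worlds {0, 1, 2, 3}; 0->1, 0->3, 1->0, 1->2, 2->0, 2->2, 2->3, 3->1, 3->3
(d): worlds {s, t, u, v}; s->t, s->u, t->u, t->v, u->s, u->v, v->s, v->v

(c), (d)

This is the axiom for a generalized confluence (Geach) condition; its first-order frame correspondent is \forall x \forall y \forall z ((x R^2 y \wedge x R^2 z) \to \exists w (y R^2 w \wedge z R^2 w)).
(a): fails — uR²u, uR²v but no t with uR²t and vR²t.
(b): fails — w1R²w0, w1R²w3 but no w with w0R²w and w3R²w.
(c): condition met.
(d): condition met.
Valid on: (c), (d).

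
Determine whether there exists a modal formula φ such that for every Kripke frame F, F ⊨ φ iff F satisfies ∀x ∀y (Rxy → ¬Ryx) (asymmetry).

No — not modally definable

If a class were modally definable it would be closed under surjective bounded morphisms (Goldblatt–Thomason).
The 4-cycle (worlds a,b,c,d with a→b→c→d→a) is asymmetric. Mapping every world to a single reflexive point • is a surjective bounded morphism, and the reflexive point is not asymmetric (R•• but asymmetry requires ¬R••).
So no modal formula (or set of formulas) defines exactly the asymmetric frames.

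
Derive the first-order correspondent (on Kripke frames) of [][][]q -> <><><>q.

This is a Sahlqvist (Geach-type) schema ◇^0□^3q → □^0◇^3q.
First-order correspondent: forall x exists w (x R^3 w & x R^3 w).

forall x exists w (x R^3 w & x R^3 w)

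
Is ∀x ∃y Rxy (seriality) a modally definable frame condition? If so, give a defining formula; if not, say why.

The condition is seriality. A defining modal formula is □p → ◇p.

Definable; □p → ◇p defines it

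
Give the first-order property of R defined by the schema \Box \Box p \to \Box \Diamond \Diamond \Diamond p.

This is a Sahlqvist (Geach-type) schema ◇^0□^2p → □^1◇^3p.
Minimal-valuation argument: fix x; take any y with xR^0y and any z with xR^1z. Set V(p) to the set of worlds R-reachable from y in exactly 2 steps. Then □^2p holds at y, so the antecedent holds at x; validity forces ◇^3p at z, giving a w with zR^3w and yR^2w.
First-order correspondent: \forall x \forall z (xRz \to \exists w (x R^2 w \wedge z R^3 w)).

\forall x \forall z (xRz \to \exists w (x R^2 w \wedge z R^3 w))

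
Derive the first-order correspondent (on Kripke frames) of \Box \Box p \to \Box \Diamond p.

This is a Sahlqvist (Geach-type) schema ◇^0□^2p → □^1◇^1p.
Minimal-valuation argument: fix x; take any y with xR^0y and any z with xR^1z. Set V(p) to the set of worlds R-reachable from y in exactly 2 steps. Then □^2p holds at y, so the antecedent holds at x; validity forces ◇^1p at z, giving a w with zR^1w and yR^2w.
First-order correspondent: \forall x \forall z (xRz \to \exists w (x R^2 w \wedge zRw)).

\forall x \forall z (xRz \to \exists w (x R^2 w \wedge zRw))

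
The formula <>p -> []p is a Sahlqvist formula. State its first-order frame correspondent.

partial functionality: forall x forall y forall z (Rxy & Rxz -> y = z)

This is the CD axiom.
Its frame correspondent is partial functionality — forall x forall y forall z (Rxy & Rxz -> y = z).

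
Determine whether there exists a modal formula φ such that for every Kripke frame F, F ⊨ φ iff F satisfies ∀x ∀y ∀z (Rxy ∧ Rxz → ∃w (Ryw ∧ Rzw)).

Definable; ◇□r → □◇r defines it

The condition is convergence. A defining modal formula is ◇□r → □◇r.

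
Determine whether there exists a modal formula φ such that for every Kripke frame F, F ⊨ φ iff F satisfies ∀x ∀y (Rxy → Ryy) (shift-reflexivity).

The condition is shift-reflexivity. A defining modal formula is □(□p → p).
Suppose □(□p→p) is valid. Take Rxy and set V(p)={w : Ryw}. Then at y, □p holds; since □(□p→p) at x, □p→p at y, so p at y, i.e. Ryy.

Yes — defined by □(□p → p)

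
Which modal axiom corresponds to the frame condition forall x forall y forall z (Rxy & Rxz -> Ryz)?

A defining formula is ◇q → □◇q (the 5 axiom).
Suppose ◇q→□◇q is valid. Take Rxy, Rxz and set V(q)={y}. Then ◇q at x, so □◇q at x, so ◇q at z, so some w with Rzw has q; w=y, i.e. Rzy. By symmetry of the argument, Ryz.

◇q → □◇q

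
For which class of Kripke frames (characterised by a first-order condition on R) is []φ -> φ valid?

reflexivity

Suppose □φ→φ is valid. At any x set V(φ)={w : Rxw}. Then □φ holds at x, so φ holds at x, i.e. Rxx.
The converse is a direct semantic check.
So the correspondent is reflexivity.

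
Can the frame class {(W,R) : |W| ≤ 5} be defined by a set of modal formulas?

Not modally definable

If a class were modally definable it would be closed under disjoint unions (Goldblatt–Thomason).
Any modal formula valid on each of 6 disjoint one-world frames is valid on their disjoint union (validity is preserved under disjoint unions). Each one-world frame has |W|=1≤5, but the union has |W|=6.
So the class is not modally definable.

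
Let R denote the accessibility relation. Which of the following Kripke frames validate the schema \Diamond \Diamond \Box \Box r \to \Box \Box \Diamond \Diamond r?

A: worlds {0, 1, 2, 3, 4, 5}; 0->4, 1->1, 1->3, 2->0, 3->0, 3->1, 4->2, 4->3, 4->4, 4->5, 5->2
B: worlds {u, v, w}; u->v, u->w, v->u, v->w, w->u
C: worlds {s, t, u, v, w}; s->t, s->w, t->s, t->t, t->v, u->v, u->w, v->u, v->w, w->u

B, C

The schema corresponds to a generalized confluence (Geach) condition: \forall x \forall y \forall z ((x R^2 y \wedge x R^2 z) \to \exists w (y R^2 w \wedge z R^2 w)).
A: fails — 0R²2, 0R²5 but no w with 2R²w and 5R²w.
B: condition met.
C: condition met.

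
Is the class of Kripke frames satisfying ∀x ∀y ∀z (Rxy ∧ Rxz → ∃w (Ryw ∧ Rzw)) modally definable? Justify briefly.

Yes — defined by ◇□q → □◇q

The condition is convergence. A defining modal formula is ◇□q → □◇q.
Suppose ◇□q→□◇q is valid. Take Rxy, Rxz and set V(q)={w : Ryw}. Then □q at y so ◇□q at x, so □◇q at x, so ◇q at z, giving w with Rzw and Ryw.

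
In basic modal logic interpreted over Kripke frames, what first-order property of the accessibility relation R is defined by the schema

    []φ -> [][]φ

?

transitivity: forall x forall y forall z (Rxy & Ryz -> Rxz)

Suppose □φ→□□φ is valid. Take Rxy, Ryz and set V(φ)={w : Rxw}. Then □φ at x, so □□φ at x, so □φ at y, so φ at z, i.e. Rxz.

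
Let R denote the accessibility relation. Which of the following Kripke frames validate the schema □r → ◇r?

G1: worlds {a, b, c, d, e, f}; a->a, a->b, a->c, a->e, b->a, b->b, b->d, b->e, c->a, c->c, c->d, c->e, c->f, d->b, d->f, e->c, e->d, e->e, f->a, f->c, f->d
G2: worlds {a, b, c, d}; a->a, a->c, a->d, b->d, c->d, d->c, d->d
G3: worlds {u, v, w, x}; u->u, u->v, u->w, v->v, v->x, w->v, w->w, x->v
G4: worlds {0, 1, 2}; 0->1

The schema corresponds to seriality: ∀x ∃y Rxy.
G1: ✓.
G2: ✓.
G3: ✓.
G4: fails — world 1 has no successor.

G1, G2, G3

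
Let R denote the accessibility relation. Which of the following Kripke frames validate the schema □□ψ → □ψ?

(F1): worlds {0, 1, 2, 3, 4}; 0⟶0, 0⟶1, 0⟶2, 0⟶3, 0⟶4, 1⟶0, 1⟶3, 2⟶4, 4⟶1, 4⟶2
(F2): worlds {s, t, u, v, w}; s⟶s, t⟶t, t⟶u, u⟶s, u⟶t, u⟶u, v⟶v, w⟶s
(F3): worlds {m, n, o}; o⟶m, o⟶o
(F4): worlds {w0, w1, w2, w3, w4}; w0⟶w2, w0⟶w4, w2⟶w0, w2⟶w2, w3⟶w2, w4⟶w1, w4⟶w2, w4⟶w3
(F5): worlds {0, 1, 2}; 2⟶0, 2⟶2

Frame correspondent (Sahlqvist): ∀x ∀y (Rxy → ∃z (Rxz ∧ Rzy)) — i.e. density.
(F1): fails — R24 but no z with R2z and Rz4.
(F2): satisfies the condition.
(F3): satisfies the condition.
(F4): fails — Rw0w4 but no z with Rw0z and Rzw4.
(F5): satisfies the condition.

(F2), (F3), (F5)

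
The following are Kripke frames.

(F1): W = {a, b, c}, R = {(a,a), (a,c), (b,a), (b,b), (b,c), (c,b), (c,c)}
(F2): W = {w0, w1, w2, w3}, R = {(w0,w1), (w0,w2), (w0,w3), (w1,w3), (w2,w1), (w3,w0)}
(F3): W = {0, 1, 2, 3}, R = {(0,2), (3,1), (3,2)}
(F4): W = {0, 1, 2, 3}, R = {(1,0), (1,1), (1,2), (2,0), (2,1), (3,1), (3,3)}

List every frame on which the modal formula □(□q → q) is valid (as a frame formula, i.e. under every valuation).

The schema corresponds to shift-reflexivity: ∀x ∀y (Rxy → Ryy).
(F1): ✓.
(F2): fails — Rw1w3 but not Rw3w3.
(F3): fails — R32 but not R22.
(F4): fails — R10 but not R00.
Valid on: (F1).

(F1)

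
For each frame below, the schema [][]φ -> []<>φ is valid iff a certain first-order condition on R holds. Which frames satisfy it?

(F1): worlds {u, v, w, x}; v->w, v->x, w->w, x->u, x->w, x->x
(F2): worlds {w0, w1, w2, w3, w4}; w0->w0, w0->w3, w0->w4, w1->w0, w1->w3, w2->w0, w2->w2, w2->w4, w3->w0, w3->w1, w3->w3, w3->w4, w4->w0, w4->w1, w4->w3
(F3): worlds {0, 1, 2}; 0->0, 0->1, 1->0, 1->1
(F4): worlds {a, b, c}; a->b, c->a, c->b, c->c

(F2), (F3)

Frame correspondent (Sahlqvist): forall x forall z (xRz -> exists w (x R^2 w & zRw)) — i.e. a generalized confluence (Geach) condition.
(F1): fails — xRu but no t with xR²t and uRt.
(F2): condition met.
(F3): condition met.
(F4): fails — aRb but no w with aR²w and bRw.
Valid on: (F2), (F3).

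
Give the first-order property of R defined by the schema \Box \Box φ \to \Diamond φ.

\forall x \exists w (x R^2 w \wedge xRw)

This is a Sahlqvist (Geach-type) schema ◇^0□^2φ → □^0◇^1φ.
Minimal-valuation argument: fix x; take any y with xR^0y and any z with xR^0z. Set V(φ) to the set of worlds R-reachable from y in exactly 2 steps. Then □^2φ holds at y, so the antecedent holds at x; validity forces ◇^1φ at z, giving a w with zR^1w and yR^2w.
First-order correspondent: \forall x \exists w (x R^2 w \wedge xRw).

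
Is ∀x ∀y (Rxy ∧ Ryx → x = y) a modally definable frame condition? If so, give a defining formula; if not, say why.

If a class were modally definable it would be closed under surjective bounded morphisms (Goldblatt–Thomason).
The 6-cycle (worlds s,t,u,v,w,x with s→t→u→v→w→x→s) is antisymmetric. Sending even-indexed worlds to a and odd-indexed worlds to b is a surjective bounded morphism onto the two-world frame with a↔b, which is not antisymmetric.
So the class is not modally definable.

Not modally definable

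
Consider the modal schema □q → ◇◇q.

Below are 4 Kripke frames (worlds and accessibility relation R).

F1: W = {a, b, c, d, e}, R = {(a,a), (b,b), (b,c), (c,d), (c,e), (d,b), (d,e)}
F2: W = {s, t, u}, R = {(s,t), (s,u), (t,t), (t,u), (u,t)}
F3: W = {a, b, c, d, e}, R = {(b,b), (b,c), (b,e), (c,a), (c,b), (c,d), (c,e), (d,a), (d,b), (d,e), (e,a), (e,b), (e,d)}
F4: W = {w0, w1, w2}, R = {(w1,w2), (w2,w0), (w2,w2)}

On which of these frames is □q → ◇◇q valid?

F2

The schema corresponds to a generalized confluence (Geach) condition: ∀x ∃w (xRw ∧ xR²w).
F1: fails — at e but no w with eRw and eR²w.
F2: ✓.
F3: fails — at a but no w with aRw and aR²w.
F4: fails — at w0 but no w with w0Rw and w0R²w.
Valid on: F2.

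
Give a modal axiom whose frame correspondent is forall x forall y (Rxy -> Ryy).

□(□ψ → ψ)

The condition is shift-reflexivity. The T□ schema □(□ψ → ψ) defines it.
Suppose □(□ψ→ψ) is valid. Take Rxy and set V(ψ)={w : Ryw}. Then at y, □ψ holds; since □(□ψ→ψ) at x, □ψ→ψ at y, so ψ at y, i.e. Ryy.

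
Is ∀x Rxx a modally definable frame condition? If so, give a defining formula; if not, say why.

Definable; □p → p defines it

Yes: it is reflexivity, defined by the T schema □p → p.
Suppose □p→p is valid. At any x set V(p)={w : Rxw}. Then □p holds at x, so p holds at x, i.e. Rxx.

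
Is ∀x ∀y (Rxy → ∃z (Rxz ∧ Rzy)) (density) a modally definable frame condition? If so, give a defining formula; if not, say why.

This is a Sahlqvist condition; the C4 axiom □□r → □r defines it.

Definable; □□r → □r defines it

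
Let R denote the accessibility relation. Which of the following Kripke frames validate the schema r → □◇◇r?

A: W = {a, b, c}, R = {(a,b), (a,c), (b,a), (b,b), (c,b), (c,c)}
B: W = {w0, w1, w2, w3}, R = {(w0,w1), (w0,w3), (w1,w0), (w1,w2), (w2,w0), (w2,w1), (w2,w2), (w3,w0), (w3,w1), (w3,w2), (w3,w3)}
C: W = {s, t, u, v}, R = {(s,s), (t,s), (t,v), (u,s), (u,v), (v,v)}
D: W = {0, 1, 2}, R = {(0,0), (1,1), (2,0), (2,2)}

A, B

The schema corresponds to a generalized confluence (Geach) condition: ∀x ∀z (xRz → ∃w (x = w ∧ zR²w)).
A: holds.
B: holds.
C: fails — tRs but no w with t=w and sR²w.
D: fails — 2R0 but no w with 2=w and 0R²w.
Valid on: A, B.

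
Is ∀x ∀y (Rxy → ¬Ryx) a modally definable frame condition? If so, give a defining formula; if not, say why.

Not definable by any modal formula

If a class were modally definable it would be closed under surjective bounded morphisms (Goldblatt–Thomason).
The 5-cycle (worlds w0,w1,w2,w3,w4 with w0→w1→w2→w3→w4→w0) is asymmetric. Mapping every world to a single reflexive point • is a surjective bounded morphism, and the reflexive point is not asymmetric (R•• but asymmetry requires ¬R••).
So no modal formula (or set of formulas) defines exactly the asymmetric frames.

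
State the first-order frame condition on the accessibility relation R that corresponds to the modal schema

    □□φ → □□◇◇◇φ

This is a Sahlqvist (Geach-type) schema ◇^0□^2φ → □^2◇^3φ.
Minimal-valuation argument: fix x; take any y with xR^0y and any z with xR^2z. Set V(φ) to the set of worlds R-reachable from y in exactly 2 steps. Then □^2φ holds at y, so the antecedent holds at x; validity forces ◇^3φ at z, giving a w with zR^3w and yR^2w.
First-order correspondent: ∀x ∀z (xR²z → ∃w (xR²w ∧ zR³w)).

∀x ∀z (xR²z → ∃w (xR²w ∧ zR³w))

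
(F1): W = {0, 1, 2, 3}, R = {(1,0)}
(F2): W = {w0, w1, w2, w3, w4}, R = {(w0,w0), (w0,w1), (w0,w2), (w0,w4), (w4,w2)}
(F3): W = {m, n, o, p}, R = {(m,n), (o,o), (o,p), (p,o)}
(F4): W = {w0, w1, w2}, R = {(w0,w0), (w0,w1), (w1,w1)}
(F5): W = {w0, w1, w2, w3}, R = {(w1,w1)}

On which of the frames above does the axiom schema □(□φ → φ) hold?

Frame correspondent (Sahlqvist): ∀x ∀y (Rxy → Ryy) — i.e. shift-reflexivity.
(F1): fails — R10 but not R00.
(F2): fails — Rw0w4 but not Rw4w4.
(F3): fails — Rop but not Rpp.
(F4): ✓.
(F5): ✓.

(F4), (F5)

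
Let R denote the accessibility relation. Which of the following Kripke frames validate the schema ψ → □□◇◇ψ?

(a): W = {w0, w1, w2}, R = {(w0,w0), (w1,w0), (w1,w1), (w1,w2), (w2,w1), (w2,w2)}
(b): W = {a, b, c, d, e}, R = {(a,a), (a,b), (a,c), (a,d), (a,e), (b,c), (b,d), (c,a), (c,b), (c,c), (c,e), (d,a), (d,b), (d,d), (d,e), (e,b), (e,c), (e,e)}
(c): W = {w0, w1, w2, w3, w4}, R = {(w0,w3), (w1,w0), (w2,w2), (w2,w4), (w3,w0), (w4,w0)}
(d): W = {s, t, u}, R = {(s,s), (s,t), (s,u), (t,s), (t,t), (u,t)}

(b), (d)

Frame correspondent (Sahlqvist): ∀x ∀z (xR²z → ∃w (x = w ∧ zR²w)) — i.e. a generalized confluence (Geach) condition.
(a): fails — w1R²w0 but no w with w1=w and w0R²w.
(b): condition met.
(c): fails — w1R²w3 but no w with w1=w and w3R²w.
(d): condition met.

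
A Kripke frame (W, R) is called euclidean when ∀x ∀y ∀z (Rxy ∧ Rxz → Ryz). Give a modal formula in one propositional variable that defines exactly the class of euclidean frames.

This is the Euclidean property; the standard corresponding axiom is 5: ◇q → □◇q.
Suppose ◇q→□◇q is valid. Take Rxy, Rxz and set V(q)={y}. Then ◇q at x, so □◇q at x, so ◇q at z, so some w with Rzw has q; w=y, i.e. Rzy. By symmetry of the argument, Ryz.

◇q → □◇q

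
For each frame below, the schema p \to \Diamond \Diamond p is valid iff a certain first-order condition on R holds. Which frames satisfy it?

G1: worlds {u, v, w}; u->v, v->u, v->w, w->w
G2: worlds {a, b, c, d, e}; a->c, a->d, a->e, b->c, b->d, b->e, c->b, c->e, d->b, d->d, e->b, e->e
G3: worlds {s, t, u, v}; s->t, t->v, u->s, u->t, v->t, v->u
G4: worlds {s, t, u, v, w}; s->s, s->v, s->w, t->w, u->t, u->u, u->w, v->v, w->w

G1

This is the axiom for a generalized confluence (Geach) condition; its first-order frame correspondent is \forall x \exists w (x = w \wedge x R^2 w).
G1: satisfies the condition.
G2: fails — at a but no w with a=w and aR²w.
G3: fails — at s but no w with s=w and sR²w.
G4: fails — at t but no w* with t=w* and tR²w*.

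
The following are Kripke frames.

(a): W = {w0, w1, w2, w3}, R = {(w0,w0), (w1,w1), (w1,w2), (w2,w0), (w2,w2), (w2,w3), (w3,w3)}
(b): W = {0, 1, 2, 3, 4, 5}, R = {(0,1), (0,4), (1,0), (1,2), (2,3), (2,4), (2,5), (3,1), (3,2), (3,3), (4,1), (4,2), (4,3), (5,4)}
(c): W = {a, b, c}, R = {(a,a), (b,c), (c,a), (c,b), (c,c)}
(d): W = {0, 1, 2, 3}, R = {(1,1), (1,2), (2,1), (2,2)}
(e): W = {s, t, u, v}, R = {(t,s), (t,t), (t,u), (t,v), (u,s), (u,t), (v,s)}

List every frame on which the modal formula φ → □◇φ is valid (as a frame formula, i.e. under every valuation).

(d)

The schema corresponds to symmetry: ∀x ∀y (Rxy → Ryx).
(a): fails — Rw1w2 but not Rw2w1.
(b): fails — R31 but not R13.
(c): fails — Rca but not Rac.
(d): holds.
(e): fails — Rtv but not Rvt.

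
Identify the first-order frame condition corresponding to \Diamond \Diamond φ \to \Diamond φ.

transitivity

Replacing φ by ¬φ and contraposing gives the equivalent schema □φ → □□φ.
Suppose □φ→□□φ is valid. Take Rxy, Ryz and set V(φ)={w : Rxw}. Then □φ at x, so □□φ at x, so □φ at y, so φ at z, i.e. Rxz.
The converse is a direct semantic check.
Frame condition: \forall x \forall y \forall z (Rxy \wedge Ryz \to Rxz).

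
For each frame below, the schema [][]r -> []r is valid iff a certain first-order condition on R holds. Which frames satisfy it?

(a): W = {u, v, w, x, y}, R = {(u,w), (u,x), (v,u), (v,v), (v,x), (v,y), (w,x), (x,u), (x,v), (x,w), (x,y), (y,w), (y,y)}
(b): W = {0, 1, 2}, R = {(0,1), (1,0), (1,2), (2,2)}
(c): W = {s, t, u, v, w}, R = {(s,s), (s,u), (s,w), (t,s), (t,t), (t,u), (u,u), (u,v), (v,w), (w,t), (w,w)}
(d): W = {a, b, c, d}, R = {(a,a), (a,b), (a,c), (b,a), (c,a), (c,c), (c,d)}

(c), (d)

This is the axiom for density; its first-order frame correspondent is forall x forall y (Rxy -> exists z (Rxz & Rzy)).
(a): fails — Rwx but no z with Rwz and Rzx.
(b): fails — R01 but no z with R0z and Rz1.
(c): condition met.
(d): condition met.
Valid on: (c), (d).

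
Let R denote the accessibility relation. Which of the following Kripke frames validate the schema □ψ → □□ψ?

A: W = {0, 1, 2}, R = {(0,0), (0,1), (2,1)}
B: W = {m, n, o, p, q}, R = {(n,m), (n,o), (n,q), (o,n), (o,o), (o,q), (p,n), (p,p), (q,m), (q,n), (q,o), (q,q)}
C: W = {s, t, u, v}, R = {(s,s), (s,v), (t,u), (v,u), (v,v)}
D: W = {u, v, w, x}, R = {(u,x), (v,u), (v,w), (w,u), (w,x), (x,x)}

Frame correspondent (Sahlqvist): ∀x ∀y ∀z (Rxy ∧ Ryz → Rxz) — i.e. transitivity.
A: holds.
B: fails — Ron and Rnm but not Rom.
C: fails — Rsv and Rvu but not Rsu.
D: fails — Rvw and Rwx but not Rvx.

A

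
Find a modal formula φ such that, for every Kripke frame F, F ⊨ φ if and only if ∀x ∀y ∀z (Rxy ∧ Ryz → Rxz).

□q → □□q

This is transitivity; the standard corresponding axiom is 4: □q → □□q.
Suppose □q→□□q is valid. Take Rxy, Ryz and set V(q)={w : Rxw}. Then □q at x, so □□q at x, so □q at y, so q at z, i.e. Rxz.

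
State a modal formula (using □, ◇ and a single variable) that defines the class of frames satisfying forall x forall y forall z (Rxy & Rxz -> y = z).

A defining formula is ◇r → □r (the CD axiom).
Suppose ◇r→□r is valid. Take Rxy, Rxz and set V(r)={y}. Then ◇r at x, so □r at x, so r at z, i.e. z=y.

◇r → □r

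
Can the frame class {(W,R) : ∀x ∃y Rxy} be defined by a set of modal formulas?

The condition is seriality. A defining modal formula is □r → ◇r.

Yes, by □r → ◇r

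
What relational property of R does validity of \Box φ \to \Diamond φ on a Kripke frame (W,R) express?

seriality

Suppose □φ→◇φ is valid. At any x set V(φ)=W. Then □φ at x, so ◇φ at x, so x has a successor.
Conversely, on a frame with seriality the schema holds at every world under every valuation.
Frame condition: \forall x \exists y Rxy.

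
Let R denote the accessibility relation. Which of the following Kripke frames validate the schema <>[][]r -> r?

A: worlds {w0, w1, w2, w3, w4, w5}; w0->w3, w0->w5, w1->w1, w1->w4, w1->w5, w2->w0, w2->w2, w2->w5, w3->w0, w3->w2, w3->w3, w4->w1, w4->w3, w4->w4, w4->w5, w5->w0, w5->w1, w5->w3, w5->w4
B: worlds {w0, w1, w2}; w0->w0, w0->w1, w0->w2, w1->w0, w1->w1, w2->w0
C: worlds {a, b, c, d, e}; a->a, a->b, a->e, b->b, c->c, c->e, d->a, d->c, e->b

This is the axiom for a generalized confluence (Geach) condition; its first-order frame correspondent is forall x forall y (xRy -> exists w (y R^2 w & x = w)).
A: fails — w4Rw3 but no w with w3R²w and w4=w.
B: satisfies the condition.
C: fails — aRb but no w with bR²w and a=w.
Valid on: B.

B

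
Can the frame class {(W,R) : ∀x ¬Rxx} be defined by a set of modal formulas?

Any modally definable frame class is closed under surjective bounded morphisms.
The 3-cycle (worlds s,t,u with s→t→u→s) is irreflexive, and the map sending every world to a single reflexive point • is a surjective bounded morphism (forth: every edge maps to (•,•); back: every world has a successor). So any modal formula valid on the 3-cycle is also valid on the reflexive point, which is not irreflexive.
So the class is not modally definable.

Not modally definable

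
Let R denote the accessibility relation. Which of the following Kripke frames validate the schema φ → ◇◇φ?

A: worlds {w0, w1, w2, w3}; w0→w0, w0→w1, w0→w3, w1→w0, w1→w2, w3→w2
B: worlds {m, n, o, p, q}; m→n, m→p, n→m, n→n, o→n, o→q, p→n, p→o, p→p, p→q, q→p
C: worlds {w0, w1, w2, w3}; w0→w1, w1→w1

none

This is the axiom for a generalized confluence (Geach) condition; its first-order frame correspondent is ∀x ∃w (x = w ∧ xR²w).
A: fails — at w2 but no w with w2=w and w2R²w.
B: fails — at o but no w with o=w and oR²w.
C: fails — at w0 but no w with w0=w and w0R²w.
Valid on no frame.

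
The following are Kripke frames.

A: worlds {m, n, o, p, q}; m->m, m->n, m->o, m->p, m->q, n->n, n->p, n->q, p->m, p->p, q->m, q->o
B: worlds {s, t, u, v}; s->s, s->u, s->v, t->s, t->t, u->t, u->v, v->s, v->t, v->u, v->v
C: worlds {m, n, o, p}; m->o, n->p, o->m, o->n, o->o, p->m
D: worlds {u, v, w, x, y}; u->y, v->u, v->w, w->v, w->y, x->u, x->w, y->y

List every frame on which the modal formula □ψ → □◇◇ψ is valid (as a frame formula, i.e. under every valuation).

B

Frame correspondent (Sahlqvist): ∀x ∀z (xRz → ∃w (xRw ∧ zR²w)) — i.e. a generalized confluence (Geach) condition.
A: fails — mRo but no w with mRw and oR²w.
B: holds.
C: fails — nRp but no w with nRw and pR²w.
D: fails — vRu but no t with vRt and uR²t.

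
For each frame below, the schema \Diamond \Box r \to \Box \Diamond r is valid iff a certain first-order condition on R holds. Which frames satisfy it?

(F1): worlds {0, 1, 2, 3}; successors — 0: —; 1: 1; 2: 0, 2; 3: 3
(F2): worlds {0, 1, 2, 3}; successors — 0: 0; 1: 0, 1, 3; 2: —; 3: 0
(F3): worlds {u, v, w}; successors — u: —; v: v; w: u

(F2)

Frame correspondent (Sahlqvist): \forall x \forall y \forall z (Rxy \wedge Rxz \to \exists w (Ryw \wedge Rzw)) — i.e. convergence.
(F1): fails — R22 and R20 but 2 and 0 have no common successor.
(F2): ✓.
(F3): fails — Rwu and Rwu but u and u have no common successor.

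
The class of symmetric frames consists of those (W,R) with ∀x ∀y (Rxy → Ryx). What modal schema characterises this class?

ψ → □◇ψ

A defining formula is ψ → □◇ψ (the B axiom).
Suppose ψ→□◇ψ is valid. Take Rxy and set V(ψ)={x}. Then ψ at x, so □◇ψ at x, so ◇ψ at y, so some z with Ryz has ψ; z=x, i.e. Ryx.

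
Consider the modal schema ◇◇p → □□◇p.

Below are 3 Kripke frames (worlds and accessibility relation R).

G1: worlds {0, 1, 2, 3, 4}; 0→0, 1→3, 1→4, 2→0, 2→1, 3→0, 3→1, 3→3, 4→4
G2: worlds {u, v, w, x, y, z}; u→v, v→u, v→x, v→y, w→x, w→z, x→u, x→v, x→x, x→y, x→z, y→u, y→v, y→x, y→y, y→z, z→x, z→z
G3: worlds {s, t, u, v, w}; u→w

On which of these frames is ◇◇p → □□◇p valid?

Frame correspondent (Sahlqvist): ∀x ∀y ∀z ((xR²y ∧ xR²z) → ∃w (y = w ∧ zRw)) — i.e. a generalized confluence (Geach) condition.
G1: fails — 1R²0, 1R²1 but no w with 0=w and 1Rw.
G2: fails — uR²u, uR²u but no t with u=t and uRt.
G3: ✓.
Valid on: G3.

G3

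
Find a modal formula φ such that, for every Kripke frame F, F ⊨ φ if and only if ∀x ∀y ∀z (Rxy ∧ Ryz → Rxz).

The condition is transitivity. The 4 schema □ψ → □□ψ defines it.
Suppose □ψ→□□ψ is valid. Take Rxy, Ryz and set V(ψ)={w : Rxw}. Then □ψ at x, so □□ψ at x, so □ψ at y, so ψ at z, i.e. Rxz.

□ψ → □□ψ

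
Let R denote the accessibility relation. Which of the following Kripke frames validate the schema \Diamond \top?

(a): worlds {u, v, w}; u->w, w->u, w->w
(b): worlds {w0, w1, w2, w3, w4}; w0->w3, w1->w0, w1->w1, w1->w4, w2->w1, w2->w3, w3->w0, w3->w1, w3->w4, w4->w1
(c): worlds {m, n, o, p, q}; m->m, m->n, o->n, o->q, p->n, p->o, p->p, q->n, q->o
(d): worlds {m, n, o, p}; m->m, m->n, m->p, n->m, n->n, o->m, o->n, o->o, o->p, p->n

This is the axiom for seriality; its first-order frame correspondent is \forall x \exists y Rxy.
(a): fails — world v has no successor.
(b): condition met.
(c): fails — world n has no successor.
(d): condition met.
Valid on: (b), (d).

(b), (d)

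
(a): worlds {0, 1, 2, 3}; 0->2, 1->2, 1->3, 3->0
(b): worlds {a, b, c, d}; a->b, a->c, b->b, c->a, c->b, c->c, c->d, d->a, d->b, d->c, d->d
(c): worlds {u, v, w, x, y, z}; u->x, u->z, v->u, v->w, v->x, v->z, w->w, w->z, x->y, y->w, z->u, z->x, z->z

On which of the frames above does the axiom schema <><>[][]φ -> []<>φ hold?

(b)

This is the axiom for a generalized confluence (Geach) condition; its first-order frame correspondent is forall x forall y forall z ((x R^2 y & xRz) -> exists w (y R^2 w & zRw)).
(a): fails — 1R²0, 1R2 but no w with 0R²w and 2Rw.
(b): holds.
(c): fails — uR²x, uRx but no t with xR²t and xRt.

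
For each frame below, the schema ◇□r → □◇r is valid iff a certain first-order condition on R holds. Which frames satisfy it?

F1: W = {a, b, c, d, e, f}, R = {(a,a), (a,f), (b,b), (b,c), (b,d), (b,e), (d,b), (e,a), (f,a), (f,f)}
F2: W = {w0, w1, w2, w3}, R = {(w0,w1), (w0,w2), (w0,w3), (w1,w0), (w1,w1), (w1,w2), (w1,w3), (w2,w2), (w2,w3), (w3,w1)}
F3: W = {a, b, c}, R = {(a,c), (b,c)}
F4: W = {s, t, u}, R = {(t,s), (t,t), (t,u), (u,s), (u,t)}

none

Frame correspondent (Sahlqvist): ∀x ∀y ∀z (Rxy ∧ Rxz → ∃w (Ryw ∧ Rzw)) — i.e. convergence.
F1: fails — Rbc and Rbc but c and c have no common successor.
F2: fails — Rw0w2 and Rw0w3 but w2 and w3 have no common successor.
F3: fails — Rac and Rac but c and c have no common successor.
F4: fails — Rts and Rts but s and s have no common successor.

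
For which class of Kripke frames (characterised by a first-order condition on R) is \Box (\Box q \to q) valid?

shift-reflexivity

Suppose □(□q→q) is valid. Take Rxy and set V(q)={w : Ryw}. Then at y, □q holds; since □(□q→q) at x, □q→q at y, so q at y, i.e. Ryy.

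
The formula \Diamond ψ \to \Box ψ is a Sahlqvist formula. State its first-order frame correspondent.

Suppose ◇ψ→□ψ is valid. Take Rxy, Rxz and set V(ψ)={y}. Then ◇ψ at x, so □ψ at x, so ψ at z, i.e. z=y.

partial functionality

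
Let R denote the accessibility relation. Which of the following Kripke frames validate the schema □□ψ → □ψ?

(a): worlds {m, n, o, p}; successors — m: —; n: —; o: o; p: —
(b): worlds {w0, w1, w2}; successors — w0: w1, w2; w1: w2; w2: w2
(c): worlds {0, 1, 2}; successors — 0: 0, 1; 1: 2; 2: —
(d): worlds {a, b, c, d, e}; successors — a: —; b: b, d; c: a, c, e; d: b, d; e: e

(a), (d)

The schema corresponds to density: ∀x ∀y (Rxy → ∃z (Rxz ∧ Rzy)).
(a): condition met.
(b): fails — Rw0w1 but no z with Rw0z and Rzw1.
(c): fails — R12 but no z with R1z and Rz2.
(d): condition met.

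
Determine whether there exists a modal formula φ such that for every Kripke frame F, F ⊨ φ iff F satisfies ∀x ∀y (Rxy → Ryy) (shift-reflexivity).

Yes, by □(□q → q)

Yes: it is shift-reflexivity, defined by the T□ schema □(□q → q).
Suppose □(□q→q) is valid. Take Rxy and set V(q)={w : Ryw}. Then at y, □q holds; since □(□q→q) at x, □q→q at y, so q at y, i.e. Ryy.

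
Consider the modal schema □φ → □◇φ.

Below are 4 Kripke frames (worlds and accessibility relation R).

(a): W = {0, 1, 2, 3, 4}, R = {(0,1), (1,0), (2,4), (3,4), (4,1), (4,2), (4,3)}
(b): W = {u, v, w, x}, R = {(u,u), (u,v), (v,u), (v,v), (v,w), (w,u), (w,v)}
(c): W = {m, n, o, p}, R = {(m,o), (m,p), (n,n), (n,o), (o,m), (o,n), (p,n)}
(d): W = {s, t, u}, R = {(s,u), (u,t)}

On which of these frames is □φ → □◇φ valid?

Frame correspondent (Sahlqvist): ∀x ∀z (xRz → ∃w (xRw ∧ zRw)) — i.e. a generalized confluence (Geach) condition.
(a): fails — 0R1 but no w with 0Rw and 1Rw.
(b): satisfies the condition.
(c): fails — mRo but no w with mRw and oRw.
(d): fails — sRu but no w with sRw and uRw.

(b)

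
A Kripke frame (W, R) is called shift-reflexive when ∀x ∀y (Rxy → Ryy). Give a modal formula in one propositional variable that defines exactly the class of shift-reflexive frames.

□(□q → q)

A defining formula is □(□q → q) (the T□ axiom).
Suppose □(□q→q) is valid. Take Rxy and set V(q)={w : Ryw}. Then at y, □q holds; since □(□q→q) at x, □q→q at y, so q at y, i.e. Ryy.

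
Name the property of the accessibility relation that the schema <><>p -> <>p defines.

transitivity

Replacing p by ¬p and contraposing gives the equivalent schema □p → □□p.
Suppose □p→□□p is valid. Take Rxy, Ryz and set V(p)={w : Rxw}. Then □p at x, so □□p at x, so □p at y, so p at z, i.e. Rxz.
Conversely, any frame satisfying forall x forall y forall z (Rxy & Ryz -> Rxz) validates the schema.
Frame condition: forall x forall y forall z (Rxy & Ryz -> Rxz).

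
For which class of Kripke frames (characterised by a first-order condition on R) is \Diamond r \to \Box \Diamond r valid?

Suppose ◇r→□◇r is valid. Take Rxy, Rxz and set V(r)={y}. Then ◇r at x, so □◇r at x, so ◇r at z, so some w with Rzw has r; w=y, i.e. Rzy. By symmetry of the argument, Ryz.

the Euclidean property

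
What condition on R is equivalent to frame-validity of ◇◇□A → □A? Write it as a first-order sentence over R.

∀x ∀y ∀z ((xR²y ∧ xRz) → ∃w (yRw ∧ z = w))

This is a Sahlqvist (Geach-type) schema ◇^2□^1A → □^1◇^0A.
Minimal-valuation argument: fix x; take any y with xR^2y and any z with xR^1z. Set V(A) to the set of worlds R-reachable from y in exactly 1 step. Then □^1A holds at y, so the antecedent holds at x; validity forces ◇^0A at z, giving a w with zR^0w and yR^1w.
First-order correspondent: ∀x ∀y ∀z ((xR²y ∧ xRz) → ∃w (yRw ∧ z = w)).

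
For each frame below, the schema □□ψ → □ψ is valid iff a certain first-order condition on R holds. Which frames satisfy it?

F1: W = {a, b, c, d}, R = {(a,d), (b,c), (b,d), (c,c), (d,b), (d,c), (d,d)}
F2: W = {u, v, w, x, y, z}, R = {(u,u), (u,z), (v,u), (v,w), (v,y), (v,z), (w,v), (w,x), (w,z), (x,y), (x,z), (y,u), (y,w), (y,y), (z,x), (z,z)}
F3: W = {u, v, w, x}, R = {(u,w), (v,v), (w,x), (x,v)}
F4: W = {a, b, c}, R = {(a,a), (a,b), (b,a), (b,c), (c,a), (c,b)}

F1

Frame correspondent (Sahlqvist): ∀x ∀y (Rxy → ∃z (Rxz ∧ Rzy)) — i.e. density.
F1: ✓.
F2: fails — Rwv but no t with Rwt and Rtv.
F3: fails — Ruw but no z with Ruz and Rzw.
F4: fails — Rbc but no z with Rbz and Rzc.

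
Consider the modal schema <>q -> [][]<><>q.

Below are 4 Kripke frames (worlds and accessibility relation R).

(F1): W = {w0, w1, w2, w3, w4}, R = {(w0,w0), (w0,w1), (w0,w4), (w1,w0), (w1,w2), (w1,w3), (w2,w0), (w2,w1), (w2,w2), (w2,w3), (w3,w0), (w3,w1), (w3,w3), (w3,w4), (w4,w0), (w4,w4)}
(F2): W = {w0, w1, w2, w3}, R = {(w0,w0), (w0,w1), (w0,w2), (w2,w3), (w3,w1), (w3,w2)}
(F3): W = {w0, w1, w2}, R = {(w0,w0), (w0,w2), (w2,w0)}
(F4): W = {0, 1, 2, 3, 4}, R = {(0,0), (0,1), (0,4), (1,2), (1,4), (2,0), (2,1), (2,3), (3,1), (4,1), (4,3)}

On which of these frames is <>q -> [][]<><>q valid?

(F3)

This is the axiom for a generalized confluence (Geach) condition; its first-order frame correspondent is forall x forall y forall z ((xRy & x R^2 z) -> exists w (y = w & z R^2 w)).
(F1): fails — w1Rw2, w1R²w4 but no w with w2=w and w4R²w.
(F2): fails — w0Rw0, w0R²w1 but no w with w0=w and w1R²w.
(F3): holds.
(F4): fails — 0R0, 0R²3 but no w with 0=w and 3R²w.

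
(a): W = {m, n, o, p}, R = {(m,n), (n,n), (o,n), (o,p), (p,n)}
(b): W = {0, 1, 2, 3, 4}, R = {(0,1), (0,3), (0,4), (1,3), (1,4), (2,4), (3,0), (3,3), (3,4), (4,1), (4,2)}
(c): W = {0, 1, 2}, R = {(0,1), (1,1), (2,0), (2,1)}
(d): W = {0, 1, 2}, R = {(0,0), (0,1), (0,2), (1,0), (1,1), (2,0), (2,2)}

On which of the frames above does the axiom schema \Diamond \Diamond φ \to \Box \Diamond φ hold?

The schema corresponds to a generalized confluence (Geach) condition: \forall x \forall y \forall z ((x R^2 y \wedge xRz) \to \exists w (y = w \wedge zRw)).
(a): condition met.
(b): fails — 0R²0, 0R1 but no w with 0=w and 1Rw.
(c): condition met.
(d): fails — 0R²1, 0R2 but no w with 1=w and 2Rw.
Valid on: (a), (c).

(a), (c)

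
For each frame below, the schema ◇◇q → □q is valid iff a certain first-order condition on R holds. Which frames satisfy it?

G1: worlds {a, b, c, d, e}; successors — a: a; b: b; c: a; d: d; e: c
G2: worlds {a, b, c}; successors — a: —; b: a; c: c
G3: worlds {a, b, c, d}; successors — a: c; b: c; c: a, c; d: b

This is the axiom for a generalized confluence (Geach) condition; its first-order frame correspondent is ∀x ∀y ∀z ((xR²y ∧ xRz) → ∃w (y = w ∧ z = w)).
G1: fails — eR²a, eRc but a ≠ c.
G2: holds.
G3: fails — aR²a, aRc but a ≠ c.
Valid on: G2.

G2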